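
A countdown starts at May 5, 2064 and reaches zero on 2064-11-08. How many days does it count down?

May 5, 2064 → Jun 5, 2064: 31 days (May has 31).
Jun 5, 2064 → Jul 5, 2064: 30 days (June has 30).
Jul 5, 2064 → Aug 5, 2064: 31 days (July has 31).
Aug 5, 2064 → Sep 5, 2064: 31 days (August has 31).
Sep 5, 2064 → Oct 5, 2064: 30 days (September has 30).
Oct 5, 2064 → Nov 5, 2064: 31 days (October has 31).
Nov 5, 2064 → Nov 8, 2064: 3 days.
Total: 187 days.

187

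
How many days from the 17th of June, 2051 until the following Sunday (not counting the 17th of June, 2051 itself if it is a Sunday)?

1

Jun 17, 2051 is a Saturday.
From Saturday to the next Sunday is 1 day.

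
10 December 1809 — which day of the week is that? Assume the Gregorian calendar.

Doomsday rule: the anchor day for the 1800s is Friday. For year 09: 9÷12 = 0 r 9, and 9÷4 = 2, so 0+9+2 = 11.
Friday + 11 ≡ Tuesday — that's 1809's doomsday.
In December the doomsday date is Dec 12.
Dec 10 is 2 days before Dec 12; 2 mod 7 = 2, so Tuesday − 2 = Sunday.

Sunday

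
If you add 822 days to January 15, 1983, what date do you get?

April 16, 1985

+365 (one year) → Jan 15, 1984 (457 left).
+366 (one year; includes Feb 29, 1984) → Jan 15, 1985 (91 left).
Jan has 31 days: +17 → Feb 1, 1985 (74 left).
Feb has 28 days: +28 → Mar 1, 1985 (46 left).
Mar has 31 days: +31 → Apr 1, 1985 (15 left).
+15 → Apr 16, 1985.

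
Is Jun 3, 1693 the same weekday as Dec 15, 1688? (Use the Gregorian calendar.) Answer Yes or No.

From Dec 15, 1688 to Jun 3, 1693 is 1631 days.
1631 mod 7 = 0, so they are the same weekday.
(Dec 15, 1688 is a Wednesday; Jun 3, 1693 is a Wednesday.)

Yes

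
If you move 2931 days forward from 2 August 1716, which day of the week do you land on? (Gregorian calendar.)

Friday

First find the weekday of Aug 2, 1716. Doomsday rule: the anchor day for the 1700s is Sunday. For year 16: 16÷12 = 1 r 4, and 4÷4 = 1, so 1+4+1 = 6.
Sunday + 6 ≡ Saturday — that's 1716's doomsday.
In August the doomsday date is Aug 8.
Aug 2 is 6 days before Aug 8; 6 mod 7 = 6, so Saturday − 6 = Sunday.
2931 mod 7 = 5, so 2931 days after a Sunday is Sunday + 5 = Friday.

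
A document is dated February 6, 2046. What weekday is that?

Doomsday rule: the anchor day for the 2000s is Tuesday. For year 46: 46÷12 = 3 r 10, and 10÷4 = 2, so 3+10+2 = 15.
Tuesday + 15 ≡ Wednesday — that's 2046's doomsday.
In February the doomsday date is Feb 28 (2046 is not a leap year).
Feb 6 is 22 days before Feb 28; 22 mod 7 = 1, so Wednesday − 1 = Tuesday.

Tuesday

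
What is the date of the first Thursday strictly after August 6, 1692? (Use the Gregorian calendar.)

Aug 6, 1692 is a Wednesday.
From Wednesday to the next Thursday is 1 day.
Aug 6, 1692 + 1 = Aug 7, 1692.

August 7, 1692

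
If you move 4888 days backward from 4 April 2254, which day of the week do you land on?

Sunday

First find the weekday of Apr 4, 2254. Doomsday rule: the anchor day for the 2200s is Friday. For year 54: 54÷12 = 4 r 6, and 6÷4 = 1, so 4+6+1 = 11.
Friday + 11 ≡ Tuesday — that's 2254's doomsday.
In April the doomsday date is Apr 4.
Apr 4 is the doomsday itself: Tuesday.
4888 mod 7 = 2, so 4888 days before a Tuesday is Tuesday − 2 = Sunday.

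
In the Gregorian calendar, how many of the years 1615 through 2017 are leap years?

Multiples of 4 in [1615,2017]: 101.
Of those, multiples of 100: 4 (not leap unless ÷400).
Multiples of 400: 1.
Leap years = 101 − 4 + 1 = 98.

98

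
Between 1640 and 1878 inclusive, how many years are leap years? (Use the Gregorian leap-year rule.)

Multiples of 4 in [1640,1878]: 60.
Of those, multiples of 100: 2 (not leap unless ÷400).
Multiples of 400: 0.
Leap years = 60 − 2 + 0 = 58.

58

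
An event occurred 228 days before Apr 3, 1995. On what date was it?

August 18, 1994

−3 → Mar 31, 1995 (end of Mar, 31 days; 225 left).
−31 → Feb 28, 1995 (end of Feb, 28 days; 194 left).
−28 → Jan 31, 1995 (end of Jan, 31 days; 166 left).
−31 → Dec 31, 1994 (end of Dec, 31 days; 135 left).
−31 → Nov 30, 1994 (end of Nov, 30 days; 104 left).
−30 → Oct 31, 1994 (end of Oct, 31 days; 74 left).
−31 → Sep 30, 1994 (end of Sep, 30 days; 43 left).
−30 → Aug 31, 1994 (end of Aug, 31 days; 13 left).
−13 → Aug 18, 1994.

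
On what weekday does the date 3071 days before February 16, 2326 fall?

Feb 16, 2326 is a Tuesday.
3071 mod 7 = 5, so 3071 days before a Tuesday is Tuesday − 5 = Thursday.

Thursday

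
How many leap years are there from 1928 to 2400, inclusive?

116

Multiples of 4 in [1928,2400]: 119.
Of those, multiples of 100: 5 (not leap unless ÷400).
Multiples of 400: 2.
Leap years = 119 − 5 + 2 = 116.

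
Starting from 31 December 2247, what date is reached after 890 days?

June 8, 2250

+366 (one year; includes Feb 29, 2248) → Dec 31, 2248 (524 left).
+365 (one year) → Dec 31, 2249 (159 left).
Dec has 31 days: +1 → Jan 1, 2250 (158 left).
Jan has 31 days: +31 → Feb 1, 2250 (127 left).
Feb has 28 days: +28 → Mar 1, 2250 (99 left).
Mar has 31 days: +31 → Apr 1, 2250 (68 left).
Apr has 30 days: +30 → May 1, 2250 (38 left).
May has 31 days: +31 → Jun 1, 2250 (7 left).
+7 → Jun 8, 2250.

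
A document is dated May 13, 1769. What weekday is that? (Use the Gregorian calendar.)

Saturday

Doomsday rule: the anchor day for the 1700s is Sunday. For year 69: 69÷12 = 5 r 9, and 9÷4 = 2, so 5+9+2 = 16.
Sunday + 16 ≡ Tuesday — that's 1769's doomsday.
In May the doomsday date is May 9.
May 13 is 4 days after May 9; 4 mod 7 = 4, so Tuesday + 4 = Saturday.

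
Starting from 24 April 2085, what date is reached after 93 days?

Apr has 30 days: +7 → May 1, 2085 (86 left).
May has 31 days: +31 → Jun 1, 2085 (55 left).
Jun has 30 days: +30 → Jul 1, 2085 (25 left).
+25 → Jul 26, 2085.

July 26, 2085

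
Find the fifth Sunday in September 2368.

September 1, 2368 is a Sunday.
The first Sunday is therefore September 1 (same day).
The fifth Sunday is 1 + 4×7 = September 29.

September 29, 2368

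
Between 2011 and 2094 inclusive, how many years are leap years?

Multiples of 4 in [2011,2094]: 21.
Of those, multiples of 100: 0 (not leap unless ÷400).
Multiples of 400: 0.
Leap years = 21 − 0 + 0 = 21.

21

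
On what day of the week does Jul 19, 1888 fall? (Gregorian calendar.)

Doomsday rule: the anchor day for the 1800s is Friday. For year 88: 88÷12 = 7 r 4, and 4÷4 = 1, so 7+4+1 = 12.
Friday + 12 ≡ Wednesday — that's 1888's doomsday.
In July the doomsday date is Jul 11.
Jul 19 is 8 days after Jul 11; 8 mod 7 = 1, so Wednesday + 1 = Thursday.

Thursday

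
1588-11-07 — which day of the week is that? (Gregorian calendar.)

Doomsday rule: the anchor day for the 1500s is Wednesday. For year 88: 88÷12 = 7 r 4, and 4÷4 = 1, so 7+4+1 = 12.
Wednesday + 12 ≡ Monday — that's 1588's doomsday.
In November the doomsday date is Nov 7.
Nov 7 is the doomsday itself: Monday.

Monday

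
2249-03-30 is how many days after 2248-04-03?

361

Apr 3, 2248 → May 3, 2248: 30 days (April has 30).
May 3, 2248 → Jun 3, 2248: 31 days (May has 31).
Jun 3, 2248 → Jul 3, 2248: 30 days (June has 30).
Jul 3, 2248 → Aug 3, 2248: 31 days (July has 31).
Aug 3, 2248 → Sep 3, 2248: 31 days (August has 31).
Sep 3, 2248 → Oct 3, 2248: 30 days (September has 30).
Oct 3, 2248 → Nov 3, 2248: 31 days (October has 31).
Nov 3, 2248 → Dec 3, 2248: 30 days (November has 30).
Dec 3, 2248 → Jan 3, 2249: 31 days (December has 31).
Jan 3, 2249 → Feb 3, 2249: 31 days (January has 31).
Feb 3, 2249 → Mar 3, 2249: 28 days (February has 28).
Mar 3, 2249 → Mar 30, 2249: 27 days.
Total: 361 days.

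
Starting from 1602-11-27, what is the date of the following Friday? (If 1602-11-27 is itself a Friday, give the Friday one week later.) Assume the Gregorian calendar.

November 29, 1602

Nov 27, 1602 is a Wednesday.
From Wednesday to the next Friday is 2 days.
Nov 27, 1602 + 2 = Nov 29, 1602.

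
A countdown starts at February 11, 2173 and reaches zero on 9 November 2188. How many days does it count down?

5750

Feb 11, 2173 → Feb 11, 2174: 365 days.
Feb 11, 2174 → Feb 11, 2175: 365 days.
Feb 11, 2175 → Feb 11, 2176: 365 days.
Feb 11, 2176 → Feb 11, 2177: 366 days (Feb 29, 2176 is in that span).
Feb 11, 2177 → Feb 11, 2178: 365 days.
Feb 11, 2178 → Feb 11, 2179: 365 days.
Feb 11, 2179 → Feb 11, 2180: 365 days.
Feb 11, 2180 → Feb 11, 2181: 366 days (Feb 29, 2180 is in that span).
Feb 11, 2181 → Feb 11, 2182: 365 days.
Feb 11, 2182 → Feb 11, 2183: 365 days.
Feb 11, 2183 → Feb 11, 2184: 365 days.
Feb 11, 2184 → Feb 11, 2185: 366 days (Feb 29, 2184 is in that span).
Feb 11, 2185 → Feb 11, 2186: 365 days.
Feb 11, 2186 → Feb 11, 2187: 365 days.
Feb 11, 2187 → Feb 11, 2188: 365 days.
Feb 11, 2188 → Mar 11, 2188: 29 days (February has 29).
Mar 11, 2188 → Apr 11, 2188: 31 days (March has 31).
Apr 11, 2188 → May 11, 2188: 30 days (April has 30).
May 11, 2188 → Jun 11, 2188: 31 days (May has 31).
Jun 11, 2188 → Jul 11, 2188: 30 days (June has 30).
Jul 11, 2188 → Aug 11, 2188: 31 days (July has 31).
Aug 11, 2188 → Sep 11, 2188: 31 days (August has 31).
Sep 11, 2188 → Oct 11, 2188: 30 days (September has 30).
Oct 11, 2188 → Nov 9, 2188: 29 days.
Total: 5750 days.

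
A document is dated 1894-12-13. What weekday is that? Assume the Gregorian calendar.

Thursday

Doomsday rule: the anchor day for the 1800s is Friday. For year 94: 94÷12 = 7 r 10, and 10÷4 = 2, so 7+10+2 = 19.
Friday + 19 ≡ Wednesday — that's 1894's doomsday.
In December the doomsday date is Dec 12.
Dec 13 is 1 day after Dec 12; 1 mod 7 = 1, so Wednesday + 1 = Thursday.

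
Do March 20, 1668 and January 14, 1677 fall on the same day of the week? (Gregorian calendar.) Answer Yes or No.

No

From Mar 20, 1668 to Jan 14, 1677 is 3222 days.
3222 mod 7 = 2, so they are different weekdays.
(Mar 20, 1668 is a Tuesday; Jan 14, 1677 is a Thursday.)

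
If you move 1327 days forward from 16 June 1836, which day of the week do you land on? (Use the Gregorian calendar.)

Monday

Jun 16, 1836 is a Thursday.
1327 mod 7 = 4, so 1327 days after a Thursday is Thursday + 4 = Monday.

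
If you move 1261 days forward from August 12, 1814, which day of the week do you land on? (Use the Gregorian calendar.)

Saturday

First find the weekday of Aug 12, 1814. Doomsday rule: the anchor day for the 1800s is Friday. For year 14: 14÷12 = 1 r 2, and 2÷4 = 0, so 1+2+0 = 3.
Friday + 3 ≡ Monday — that's 1814's doomsday.
In August the doomsday date is Aug 8.
Aug 12 is 4 days after Aug 8; 4 mod 7 = 4, so Monday + 4 = Friday.
1261 mod 7 = 1, so 1261 days after a Friday is Friday + 1 = Saturday.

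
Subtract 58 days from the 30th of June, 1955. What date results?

−30 → May 31, 1955 (end of May, 31 days; 28 left).
−28 → May 3, 1955.

May 3, 1955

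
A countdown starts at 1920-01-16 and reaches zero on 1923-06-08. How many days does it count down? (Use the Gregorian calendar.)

1239

Jan 16, 1920 → Jan 16, 1921: 366 days (Feb 29, 1920 is in that span).
Jan 16, 1921 → Jan 16, 1922: 365 days.
Jan 16, 1922 → Jan 16, 1923: 365 days.
Jan 16, 1923 → Feb 16, 1923: 31 days (January has 31).
Feb 16, 1923 → Mar 16, 1923: 28 days (February has 28).
Mar 16, 1923 → Apr 16, 1923: 31 days (March has 31).
Apr 16, 1923 → May 16, 1923: 30 days (April has 30).
May 16, 1923 → Jun 8, 1923: 23 days.
Total: 1239 days.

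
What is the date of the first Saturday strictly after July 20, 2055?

Jul 20, 2055 is a Tuesday.
From Tuesday to the next Saturday is 4 days.
Jul 20, 2055 + 4 = Jul 24, 2055.

July 24, 2055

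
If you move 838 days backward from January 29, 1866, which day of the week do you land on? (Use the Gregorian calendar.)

Wednesday

First find the weekday of Jan 29, 1866. Doomsday rule: the anchor day for the 1800s is Friday. For year 66: 66÷12 = 5 r 6, and 6÷4 = 1, so 5+6+1 = 12.
Friday + 12 ≡ Wednesday — that's 1866's doomsday.
In January the doomsday date is Jan 3 (1866 is not a leap year).
Jan 29 is 26 days after Jan 3; 26 mod 7 = 5, so Wednesday + 5 = Monday.
838 mod 7 = 5, so 838 days before a Monday is Monday − 5 = Wednesday.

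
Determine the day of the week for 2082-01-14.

Doomsday rule: the anchor day for the 2000s is Tuesday. For year 82: 82÷12 = 6 r 10, and 10÷4 = 2, so 6+10+2 = 18.
Tuesday + 18 ≡ Saturday — that's 2082's doomsday.
In January the doomsday date is Jan 3 (2082 is not a leap year).
Jan 14 is 11 days after Jan 3; 11 mod 7 = 4, so Saturday + 4 = Wednesday.

Wednesday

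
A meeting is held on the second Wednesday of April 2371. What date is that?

April 14, 2371

April 1, 2371 is a Thursday.
The first Wednesday is therefore April 7 (6 days later).
The second Wednesday is 7 + 1×7 = April 14.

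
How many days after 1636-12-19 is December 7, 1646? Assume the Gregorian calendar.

Dec 19, 1636 → Dec 19, 1637: 365 days.
Dec 19, 1637 → Dec 19, 1638: 365 days.
Dec 19, 1638 → Dec 19, 1639: 365 days.
Dec 19, 1639 → Dec 19, 1640: 366 days (Feb 29, 1640 is in that span).
Dec 19, 1640 → Dec 19, 1641: 365 days.
Dec 19, 1641 → Dec 19, 1642: 365 days.
Dec 19, 1642 → Dec 19, 1643: 365 days.
Dec 19, 1643 → Dec 19, 1644: 366 days (Feb 29, 1644 is in that span).
Dec 19, 1644 → Dec 19, 1645: 365 days.
Dec 19, 1645 → Jan 19, 1646: 31 days (December has 31).
Jan 19, 1646 → Feb 19, 1646: 31 days (January has 31).
Feb 19, 1646 → Mar 19, 1646: 28 days (February has 28).
Mar 19, 1646 → Apr 19, 1646: 31 days (March has 31).
Apr 19, 1646 → May 19, 1646: 30 days (April has 30).
May 19, 1646 → Jun 19, 1646: 31 days (May has 31).
Jun 19, 1646 → Jul 19, 1646: 30 days (June has 30).
Jul 19, 1646 → Aug 19, 1646: 31 days (July has 31).
Aug 19, 1646 → Sep 19, 1646: 31 days (August has 31).
Sep 19, 1646 → Oct 19, 1646: 30 days (September has 30).
Oct 19, 1646 → Nov 19, 1646: 31 days (October has 31).
Nov 19, 1646 → Dec 7, 1646: 18 days.
Total: 3640 days.

3640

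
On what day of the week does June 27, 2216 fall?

Thursday

January 1, 2216 is a Monday.
Jan 1, 2216 → Feb 1, 2216: 31 days (January has 31).
Feb 1, 2216 → Mar 1, 2216: 29 days (February has 29).
Mar 1, 2216 → Apr 1, 2216: 31 days (March has 31).
Apr 1, 2216 → May 1, 2216: 30 days (April has 30).
May 1, 2216 → Jun 1, 2216: 31 days (May has 31).
Jun 1, 2216 → Jun 27, 2216: 26 days.
Total: 178 days.
178 mod 7 = 3, so Monday + 3 = Thursday.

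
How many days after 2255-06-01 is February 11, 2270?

5369

Jun 1, 2255 → Jun 1, 2256: 366 days (Feb 29, 2256 is in that span).
Jun 1, 2256 → Jun 1, 2257: 365 days.
Jun 1, 2257 → Jun 1, 2258: 365 days.
Jun 1, 2258 → Jun 1, 2259: 365 days.
Jun 1, 2259 → Jun 1, 2260: 366 days (Feb 29, 2260 is in that span).
Jun 1, 2260 → Jun 1, 2261: 365 days.
Jun 1, 2261 → Jun 1, 2262: 365 days.
Jun 1, 2262 → Jun 1, 2263: 365 days.
Jun 1, 2263 → Jun 1, 2264: 366 days (Feb 29, 2264 is in that span).
Jun 1, 2264 → Jun 1, 2265: 365 days.
Jun 1, 2265 → Jun 1, 2266: 365 days.
Jun 1, 2266 → Jun 1, 2267: 365 days.
Jun 1, 2267 → Jun 1, 2268: 366 days (Feb 29, 2268 is in that span).
Jun 1, 2268 → Jun 1, 2269: 365 days.
Jun 1, 2269 → Jul 1, 2269: 30 days (June has 30).
Jul 1, 2269 → Aug 1, 2269: 31 days (July has 31).
Aug 1, 2269 → Sep 1, 2269: 31 days (August has 31).
Sep 1, 2269 → Oct 1, 2269: 30 days (September has 30).
Oct 1, 2269 → Nov 1, 2269: 31 days (October has 31).
Nov 1, 2269 → Dec 1, 2269: 30 days (November has 30).
Dec 1, 2269 → Jan 1, 2270: 31 days (December has 31).
Jan 1, 2270 → Feb 1, 2270: 31 days (January has 31).
Feb 1, 2270 → Feb 11, 2270: 10 days.
Total: 5369 days.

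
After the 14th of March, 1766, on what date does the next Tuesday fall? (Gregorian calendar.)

March 18, 1766

Mar 14, 1766 is a Friday.
From Friday to the next Tuesday is 4 days.
Mar 14, 1766 + 4 = Mar 18, 1766.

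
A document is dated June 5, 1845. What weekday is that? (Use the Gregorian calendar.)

Doomsday rule: the anchor day for the 1800s is Friday. For year 45: 45÷12 = 3 r 9, and 9÷4 = 2, so 3+9+2 = 14.
Friday + 14 ≡ Friday — that's 1845's doomsday.
In June the doomsday date is Jun 6.
Jun 5 is 1 day before Jun 6; 1 mod 7 = 1, so Friday − 1 = Thursday.

Thursday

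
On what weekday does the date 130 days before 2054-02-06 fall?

Monday

Feb 6, 2054 is a Friday.
130 mod 7 = 4, so 130 days before a Friday is Friday − 4 = Monday.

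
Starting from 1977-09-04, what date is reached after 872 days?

January 24, 1980

+365 (one year) → Sep 4, 1978 (507 left).
+365 (one year) → Sep 4, 1979 (142 left).
Sep has 30 days: +27 → Oct 1, 1979 (115 left).
Oct has 31 days: +31 → Nov 1, 1979 (84 left).
Nov has 30 days: +30 → Dec 1, 1979 (54 left).
Dec has 31 days: +31 → Jan 1, 1980 (23 left).
+23 → Jan 24, 1980.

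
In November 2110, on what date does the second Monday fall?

November 10, 2110

November 1, 2110 is a Saturday.
The first Monday is therefore November 3 (2 days later).
The second Monday is 3 + 1×7 = November 10.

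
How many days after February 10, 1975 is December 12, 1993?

6880

Feb 10, 1975 → Feb 10, 1976: 365 days.
Feb 10, 1976 → Feb 10, 1977: 366 days (Feb 29, 1976 is in that span).
Feb 10, 1977 → Feb 10, 1978: 365 days.
Feb 10, 1978 → Feb 10, 1979: 365 days.
Feb 10, 1979 → Feb 10, 1980: 365 days.
Feb 10, 1980 → Feb 10, 1981: 366 days (Feb 29, 1980 is in that span).
Feb 10, 1981 → Feb 10, 1982: 365 days.
Feb 10, 1982 → Feb 10, 1983: 365 days.
Feb 10, 1983 → Feb 10, 1984: 365 days.
Feb 10, 1984 → Feb 10, 1985: 366 days (Feb 29, 1984 is in that span).
Feb 10, 1985 → Feb 10, 1986: 365 days.
Feb 10, 1986 → Feb 10, 1987: 365 days.
Feb 10, 1987 → Feb 10, 1988: 365 days.
Feb 10, 1988 → Feb 10, 1989: 366 days (Feb 29, 1988 is in that span).
Feb 10, 1989 → Feb 10, 1990: 365 days.
Feb 10, 1990 → Feb 10, 1991: 365 days.
Feb 10, 1991 → Feb 10, 1992: 365 days.
Feb 10, 1992 → Feb 10, 1993: 366 days (Feb 29, 1992 is in that span).
Feb 10, 1993 → Mar 10, 1993: 28 days (February has 28).
Mar 10, 1993 → Apr 10, 1993: 31 days (March has 31).
Apr 10, 1993 → May 10, 1993: 30 days (April has 30).
May 10, 1993 → Jun 10, 1993: 31 days (May has 31).
Jun 10, 1993 → Jul 10, 1993: 30 days (June has 30).
Jul 10, 1993 → Aug 10, 1993: 31 days (July has 31).
Aug 10, 1993 → Sep 10, 1993: 31 days (August has 31).
Sep 10, 1993 → Oct 10, 1993: 30 days (September has 30).
Oct 10, 1993 → Nov 10, 1993: 31 days (October has 31).
Nov 10, 1993 → Dec 10, 1993: 30 days (November has 30).
Dec 10, 1993 → Dec 12, 1993: 2 days.
Total: 6880 days.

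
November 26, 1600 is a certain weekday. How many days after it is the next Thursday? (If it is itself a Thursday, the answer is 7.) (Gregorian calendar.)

4

Nov 26, 1600 is a Sunday.
From Sunday to the next Thursday is 4 days.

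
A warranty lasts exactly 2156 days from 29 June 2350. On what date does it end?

May 24, 2356

+365 (one year) → Jun 29, 2351 (1791 left).
+366 (one year; includes Feb 29, 2352) → Jun 29, 2352 (1425 left).
+365 (one year) → Jun 29, 2353 (1060 left).
+365 (one year) → Jun 29, 2354 (695 left).
+365 (one year) → Jun 29, 2355 (330 left).
Jun has 30 days: +2 → Jul 1, 2355 (328 left).
Jul has 31 days: +31 → Aug 1, 2355 (297 left).
Aug has 31 days: +31 → Sep 1, 2355 (266 left).
Sep has 30 days: +30 → Oct 1, 2355 (236 left).
Oct has 31 days: +31 → Nov 1, 2355 (205 left).
Nov has 30 days: +30 → Dec 1, 2355 (175 left).
Dec has 31 days: +31 → Jan 1, 2356 (144 left).
Jan has 31 days: +31 → Feb 1, 2356 (113 left).
Feb has 29 days: +29 → Mar 1, 2356 (84 left).
Mar has 31 days: +31 → Apr 1, 2356 (53 left).
Apr has 30 days: +30 → May 1, 2356 (23 left).
+23 → May 24, 2356.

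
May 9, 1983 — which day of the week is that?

Monday

January 1, 1983 is a Saturday.
Jan 1, 1983 → Feb 1, 1983: 31 days (January has 31).
Feb 1, 1983 → Mar 1, 1983: 28 days (February has 28).
Mar 1, 1983 → Apr 1, 1983: 31 days (March has 31).
Apr 1, 1983 → May 1, 1983: 30 days (April has 30).
May 1, 1983 → May 9, 1983: 8 days.
Total: 128 days.
128 mod 7 = 2, so Saturday + 2 = Monday.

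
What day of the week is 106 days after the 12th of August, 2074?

Monday

Aug 12, 2074 is a Sunday.
106 mod 7 = 1, so 106 days after a Sunday is Sunday + 1 = Monday.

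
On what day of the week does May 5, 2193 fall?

Sunday

Doomsday rule: the anchor day for the 2100s is Sunday. For year 93: 93÷12 = 7 r 9, and 9÷4 = 2, so 7+9+2 = 18.
Sunday + 18 ≡ Thursday — that's 2193's doomsday.
In May the doomsday date is May 9.
May 5 is 4 days before May 9; 4 mod 7 = 4, so Thursday − 4 = Sunday.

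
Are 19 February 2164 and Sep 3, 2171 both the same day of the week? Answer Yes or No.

From Feb 19, 2164 to Sep 3, 2171 is 2753 days.
2753 mod 7 = 2, so they are different weekdays.
(Feb 19, 2164 is a Sunday; Sep 3, 2171 is a Tuesday.)

No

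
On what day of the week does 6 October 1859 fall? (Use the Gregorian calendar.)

Thursday

Doomsday rule: the anchor day for the 1800s is Friday. For year 59: 59÷12 = 4 r 11, and 11÷4 = 2, so 4+11+2 = 17.
Friday + 17 ≡ Monday — that's 1859's doomsday.
In October the doomsday date is Oct 10.
Oct 6 is 4 days before Oct 10; 4 mod 7 = 4, so Monday − 4 = Thursday.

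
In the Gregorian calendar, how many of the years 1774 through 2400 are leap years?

Multiples of 4 in [1774,2400]: 157.
Of those, multiples of 100: 7 (not leap unless ÷400).
Multiples of 400: 2.
Leap years = 157 − 7 + 2 = 152.

152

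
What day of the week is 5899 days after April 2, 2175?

First find the weekday of Apr 2, 2175. Doomsday rule: the anchor day for the 2100s is Sunday. For year 75: 75÷12 = 6 r 3, and 3÷4 = 0, so 6+3+0 = 9.
Sunday + 9 ≡ Tuesday — that's 2175's doomsday.
In April the doomsday date is Apr 4.
Apr 2 is 2 days before Apr 4; 2 mod 7 = 2, so Tuesday − 2 = Sunday.
5899 mod 7 = 5, so 5899 days after a Sunday is Sunday + 5 = Friday.

Friday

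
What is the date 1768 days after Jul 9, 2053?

May 12, 2058

+365 (one year) → Jul 9, 2054 (1403 left).
+365 (one year) → Jul 9, 2055 (1038 left).
+366 (one year; includes Feb 29, 2056) → Jul 9, 2056 (672 left).
+365 (one year) → Jul 9, 2057 (307 left).
Jul has 31 days: +23 → Aug 1, 2057 (284 left).
Aug has 31 days: +31 → Sep 1, 2057 (253 left).
Sep has 30 days: +30 → Oct 1, 2057 (223 left).
Oct has 31 days: +31 → Nov 1, 2057 (192 left).
Nov has 30 days: +30 → Dec 1, 2057 (162 left).
Dec has 31 days: +31 → Jan 1, 2058 (131 left).
Jan has 31 days: +31 → Feb 1, 2058 (100 left).
Feb has 28 days: +28 → Mar 1, 2058 (72 left).
Mar has 31 days: +31 → Apr 1, 2058 (41 left).
Apr has 30 days: +30 → May 1, 2058 (11 left).
+11 → May 12, 2058.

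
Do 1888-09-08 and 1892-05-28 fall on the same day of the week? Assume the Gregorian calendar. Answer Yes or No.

Yes

From Sep 8, 1888 to May 28, 1892 is 1358 days.
1358 mod 7 = 0, so they are the same weekday.
(Sep 8, 1888 is a Saturday; May 28, 1892 is a Saturday.)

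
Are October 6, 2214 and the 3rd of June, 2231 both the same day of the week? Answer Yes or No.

From Oct 6, 2214 to Jun 3, 2231 is 6084 days.
6084 mod 7 = 1, so they are different weekdays.
(Oct 6, 2214 is a Thursday; Jun 3, 2231 is a Friday.)

No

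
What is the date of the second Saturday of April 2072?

April 1, 2072 is a Friday.
The first Saturday is therefore April 2 (1 days later).
The second Saturday is 2 + 1×7 = April 9.

April 9, 2072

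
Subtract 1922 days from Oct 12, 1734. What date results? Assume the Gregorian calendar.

July 8, 1729

−365 (one year) → Oct 12, 1733 (1557 left).
−365 (one year) → Oct 12, 1732 (1192 left).
−366 (one year; includes Feb 29, 1732) → Oct 12, 1731 (826 left).
−365 (one year) → Oct 12, 1730 (461 left).
−365 (one year) → Oct 12, 1729 (96 left).
−12 → Sep 30, 1729 (end of Sep, 30 days; 84 left).
−30 → Aug 31, 1729 (end of Aug, 31 days; 54 left).
−31 → Jul 31, 1729 (end of Jul, 31 days; 23 left).
−23 → Jul 8, 1729.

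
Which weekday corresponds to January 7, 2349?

Friday

Doomsday rule: the anchor day for the 2300s is Wednesday. For year 49: 49÷12 = 4 r 1, and 1÷4 = 0, so 4+1+0 = 5.
Wednesday + 5 ≡ Monday — that's 2349's doomsday.
In January the doomsday date is Jan 3 (2349 is not a leap year).
Jan 7 is 4 days after Jan 3; 4 mod 7 = 4, so Monday + 4 = Friday.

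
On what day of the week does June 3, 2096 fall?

Doomsday rule: the anchor day for the 2000s is Tuesday. For year 96: 96÷12 = 8 r 0, and 0÷4 = 0, so 8+0+0 = 8.
Tuesday + 8 ≡ Wednesday — that's 2096's doomsday.
In June the doomsday date is Jun 6.
Jun 3 is 3 days before Jun 6; 3 mod 7 = 3, so Wednesday − 3 = Sunday.

Sunday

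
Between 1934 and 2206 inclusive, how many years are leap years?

66

Multiples of 4 in [1934,2206]: 68.
Of those, multiples of 100: 3 (not leap unless ÷400).
Multiples of 400: 1.
Leap years = 68 − 3 + 1 = 66.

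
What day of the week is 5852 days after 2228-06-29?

Jun 29, 2228 is a Sunday.
5852 mod 7 = 0, so 5852 days after a Sunday is Sunday + 0 = Sunday.

Sunday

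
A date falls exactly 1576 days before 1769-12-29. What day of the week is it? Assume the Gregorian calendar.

Dec 29, 1769 is a Friday.
1576 mod 7 = 1, so 1576 days before a Friday is Friday − 1 = Thursday.

Thursday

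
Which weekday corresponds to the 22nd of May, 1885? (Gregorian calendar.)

Friday

Doomsday rule: the anchor day for the 1800s is Friday. For year 85: 85÷12 = 7 r 1, and 1÷4 = 0, so 7+1+0 = 8.
Friday + 8 ≡ Saturday — that's 1885's doomsday.
In May the doomsday date is May 9.
May 22 is 13 days after May 9; 13 mod 7 = 6, so Saturday + 6 = Friday.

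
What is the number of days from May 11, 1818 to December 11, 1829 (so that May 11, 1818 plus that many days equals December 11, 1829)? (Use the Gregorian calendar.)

May 11, 1818 → May 11, 1819: 365 days.
May 11, 1819 → May 11, 1820: 366 days (Feb 29, 1820 is in that span).
May 11, 1820 → May 11, 1821: 365 days.
May 11, 1821 → May 11, 1822: 365 days.
May 11, 1822 → May 11, 1823: 365 days.
May 11, 1823 → May 11, 1824: 366 days (Feb 29, 1824 is in that span).
May 11, 1824 → May 11, 1825: 365 days.
May 11, 1825 → May 11, 1826: 365 days.
May 11, 1826 → May 11, 1827: 365 days.
May 11, 1827 → May 11, 1828: 366 days (Feb 29, 1828 is in that span).
May 11, 1828 → May 11, 1829: 365 days.
May 11, 1829 → Jun 11, 1829: 31 days (May has 31).
Jun 11, 1829 → Jul 11, 1829: 30 days (June has 30).
Jul 11, 1829 → Aug 11, 1829: 31 days (July has 31).
Aug 11, 1829 → Sep 11, 1829: 31 days (August has 31).
Sep 11, 1829 → Oct 11, 1829: 30 days (September has 30).
Oct 11, 1829 → Nov 11, 1829: 31 days (October has 31).
Nov 11, 1829 → Dec 11, 1829: 30 days.
Total: 4232 days.

4232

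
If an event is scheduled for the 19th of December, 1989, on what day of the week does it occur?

January 1, 1989 is a Sunday.
Jan 1, 1989 → Feb 1, 1989: 31 days (January has 31).
Feb 1, 1989 → Mar 1, 1989: 28 days (February has 28).
Mar 1, 1989 → Apr 1, 1989: 31 days (March has 31).
Apr 1, 1989 → May 1, 1989: 30 days (April has 30).
May 1, 1989 → Jun 1, 1989: 31 days (May has 31).
Jun 1, 1989 → Jul 1, 1989: 30 days (June has 30).
Jul 1, 1989 → Aug 1, 1989: 31 days (July has 31).
Aug 1, 1989 → Sep 1, 1989: 31 days (August has 31).
Sep 1, 1989 → Oct 1, 1989: 30 days (September has 30).
Oct 1, 1989 → Nov 1, 1989: 31 days (October has 31).
Nov 1, 1989 → Dec 1, 1989: 30 days (November has 30).
Dec 1, 1989 → Dec 19, 1989: 18 days.
Total: 352 days.
352 mod 7 = 2, so Sunday + 2 = Tuesday.

Tuesday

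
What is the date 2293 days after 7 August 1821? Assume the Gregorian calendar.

November 17, 1827

+365 (one year) → Aug 7, 1822 (1928 left).
+365 (one year) → Aug 7, 1823 (1563 left).
+366 (one year; includes Feb 29, 1824) → Aug 7, 1824 (1197 left).
+365 (one year) → Aug 7, 1825 (832 left).
+365 (one year) → Aug 7, 1826 (467 left).
+365 (one year) → Aug 7, 1827 (102 left).
Aug has 31 days: +25 → Sep 1, 1827 (77 left).
Sep has 30 days: +30 → Oct 1, 1827 (47 left).
Oct has 31 days: +31 → Nov 1, 1827 (16 left).
+16 → Nov 17, 1827.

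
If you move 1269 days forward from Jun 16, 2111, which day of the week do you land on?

Jun 16, 2111 is a Tuesday.
1269 mod 7 = 2, so 1269 days after a Tuesday is Tuesday + 2 = Thursday.

Thursday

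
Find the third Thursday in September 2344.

September 1, 2344 is a Friday.
The first Thursday is therefore September 7 (6 days later).
The third Thursday is 7 + 2×7 = September 21.

September 21, 2344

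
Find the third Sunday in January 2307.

January 1, 2307 is a Tuesday.
The first Sunday is therefore January 6 (5 days later).
The third Sunday is 6 + 2×7 = January 20.

January 20, 2307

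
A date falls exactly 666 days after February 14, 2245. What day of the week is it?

Saturday

Feb 14, 2245 is a Friday.
666 mod 7 = 1, so 666 days after a Friday is Friday + 1 = Saturday.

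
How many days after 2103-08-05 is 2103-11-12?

Aug 5, 2103 → Sep 5, 2103: 31 days (August has 31).
Sep 5, 2103 → Oct 5, 2103: 30 days (September has 30).
Oct 5, 2103 → Nov 5, 2103: 31 days (October has 31).
Nov 5, 2103 → Nov 12, 2103: 7 days.
Total: 99 days.

99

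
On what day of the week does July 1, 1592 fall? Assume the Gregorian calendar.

Wednesday

Doomsday rule: the anchor day for the 1500s is Wednesday. For year 92: 92÷12 = 7 r 8, and 8÷4 = 2, so 7+8+2 = 17.
Wednesday + 17 ≡ Saturday — that's 1592's doomsday.
In July the doomsday date is Jul 11.
Jul 1 is 10 days before Jul 11; 10 mod 7 = 3, so Saturday − 3 = Wednesday.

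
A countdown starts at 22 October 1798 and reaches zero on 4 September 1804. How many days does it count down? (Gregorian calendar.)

2143

Oct 22, 1798 → Oct 22, 1799: 365 days.
Oct 22, 1799 → Oct 22, 1800: 365 days.
Oct 22, 1800 → Oct 22, 1801: 365 days.
Oct 22, 1801 → Oct 22, 1802: 365 days.
Oct 22, 1802 → Oct 22, 1803: 365 days.
Oct 22, 1803 → Nov 22, 1803: 31 days (October has 31).
Nov 22, 1803 → Dec 22, 1803: 30 days (November has 30).
Dec 22, 1803 → Jan 22, 1804: 31 days (December has 31).
Jan 22, 1804 → Feb 22, 1804: 31 days (January has 31).
Feb 22, 1804 → Mar 22, 1804: 29 days (February has 29).
Mar 22, 1804 → Apr 22, 1804: 31 days (March has 31).
Apr 22, 1804 → May 22, 1804: 30 days (April has 30).
May 22, 1804 → Jun 22, 1804: 31 days (May has 31).
Jun 22, 1804 → Jul 22, 1804: 30 days (June has 30).
Jul 22, 1804 → Aug 22, 1804: 31 days (July has 31).
Aug 22, 1804 → Sep 4, 1804: 13 days.
Total: 2143 days.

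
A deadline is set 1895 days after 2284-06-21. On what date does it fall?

August 29, 2289

+365 (one year) → Jun 21, 2285 (1530 left).
+365 (one year) → Jun 21, 2286 (1165 left).
+365 (one year) → Jun 21, 2287 (800 left).
+366 (one year; includes Feb 29, 2288) → Jun 21, 2288 (434 left).
+365 (one year) → Jun 21, 2289 (69 left).
Jun has 30 days: +10 → Jul 1, 2289 (59 left).
Jul has 31 days: +31 → Aug 1, 2289 (28 left).
+28 → Aug 29, 2289.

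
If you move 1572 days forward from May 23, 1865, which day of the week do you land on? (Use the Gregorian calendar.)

First find the weekday of May 23, 1865. Doomsday rule: the anchor day for the 1800s is Friday. For year 65: 65÷12 = 5 r 5, and 5÷4 = 1, so 5+5+1 = 11.
Friday + 11 ≡ Tuesday — that's 1865's doomsday.
In May the doomsday date is May 9.
May 23 is 14 days after May 9; 14 mod 7 = 0, so Tuesday + 0 = Tuesday.
1572 mod 7 = 4, so 1572 days after a Tuesday is Tuesday + 4 = Saturday.

Saturday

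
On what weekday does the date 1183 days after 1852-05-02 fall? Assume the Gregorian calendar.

First find the weekday of May 2, 1852. Doomsday rule: the anchor day for the 1800s is Friday. For year 52: 52÷12 = 4 r 4, and 4÷4 = 1, so 4+4+1 = 9.
Friday + 9 ≡ Sunday — that's 1852's doomsday.
In May the doomsday date is May 9.
May 2 is 7 days before May 9; 7 mod 7 = 0, so Sunday − 0 = Sunday.
1183 mod 7 = 0, so 1183 days after a Sunday is Sunday + 0 = Sunday.

Sunday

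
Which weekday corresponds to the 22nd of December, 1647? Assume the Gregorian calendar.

Sunday

Doomsday rule: the anchor day for the 1600s is Tuesday. For year 47: 47÷12 = 3 r 11, and 11÷4 = 2, so 3+11+2 = 16.
Tuesday + 16 ≡ Thursday — that's 1647's doomsday.
In December the doomsday date is Dec 12.
Dec 22 is 10 days after Dec 12; 10 mod 7 = 3, so Thursday + 3 = Sunday.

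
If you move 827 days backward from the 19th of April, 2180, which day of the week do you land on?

Apr 19, 2180 is a Wednesday.
827 mod 7 = 1, so 827 days before a Wednesday is Wednesday − 1 = Tuesday.

Tuesday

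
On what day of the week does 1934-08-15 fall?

Doomsday rule: the anchor day for the 1900s is Wednesday. For year 34: 34÷12 = 2 r 10, and 10÷4 = 2, so 2+10+2 = 14.
Wednesday + 14 ≡ Wednesday — that's 1934's doomsday.
In August the doomsday date is Aug 8.
Aug 15 is 7 days after Aug 8; 7 mod 7 = 0, so Wednesday + 0 = Wednesday.

Wednesday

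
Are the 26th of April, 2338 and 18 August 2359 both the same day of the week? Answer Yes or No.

From Apr 26, 2338 to Aug 18, 2359 is 7784 days.
7784 mod 7 = 0, so they are the same weekday.
(Apr 26, 2338 is a Tuesday; Aug 18, 2359 is a Tuesday.)

Yes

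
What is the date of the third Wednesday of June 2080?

June 19, 2080

June 1, 2080 is a Saturday.
The first Wednesday is therefore June 5 (4 days later).
The third Wednesday is 5 + 2×7 = June 19.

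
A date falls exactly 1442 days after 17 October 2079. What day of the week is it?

Oct 17, 2079 is a Tuesday.
1442 mod 7 = 0, so 1442 days after a Tuesday is Tuesday + 0 = Tuesday.

Tuesday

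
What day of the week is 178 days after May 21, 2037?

May 21, 2037 is a Thursday.
178 mod 7 = 3, so 178 days after a Thursday is Thursday + 3 = Sunday.

Sunday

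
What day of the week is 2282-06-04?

Doomsday rule: the anchor day for the 2200s is Friday. For year 82: 82÷12 = 6 r 10, and 10÷4 = 2, so 6+10+2 = 18.
Friday + 18 ≡ Tuesday — that's 2282's doomsday.
In June the doomsday date is Jun 6.
Jun 4 is 2 days before Jun 6; 2 mod 7 = 2, so Tuesday − 2 = Sunday.

Sunday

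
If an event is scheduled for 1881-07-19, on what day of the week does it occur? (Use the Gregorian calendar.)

Tuesday

Doomsday rule: the anchor day for the 1800s is Friday. For year 81: 81÷12 = 6 r 9, and 9÷4 = 2, so 6+9+2 = 17.
Friday + 17 ≡ Monday — that's 1881's doomsday.
In July the doomsday date is Jul 11.
Jul 19 is 8 days after Jul 11; 8 mod 7 = 1, so Monday + 1 = Tuesday.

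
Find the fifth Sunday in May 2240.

May 31, 2240

May 1, 2240 is a Friday.
The first Sunday is therefore May 3 (2 days later).
The fifth Sunday is 3 + 4×7 = May 31.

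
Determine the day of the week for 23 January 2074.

January 1, 2074 is a Monday.
Jan 1, 2074 → Jan 23, 2074: 22 days.
Total: 22 days.
22 mod 7 = 1, so Monday + 1 = Tuesday.

Tuesday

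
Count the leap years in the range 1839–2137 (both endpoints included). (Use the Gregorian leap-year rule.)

73

Multiples of 4 in [1839,2137]: 75.
Of those, multiples of 100: 3 (not leap unless ÷400).
Multiples of 400: 1.
Leap years = 75 − 3 + 1 = 73.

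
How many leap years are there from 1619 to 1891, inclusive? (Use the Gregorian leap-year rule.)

Multiples of 4 in [1619,1891]: 68.
Of those, multiples of 100: 2 (not leap unless ÷400).
Multiples of 400: 0.
Leap years = 68 − 2 + 0 = 66.

66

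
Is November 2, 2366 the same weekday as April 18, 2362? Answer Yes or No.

Yes

From Apr 18, 2362 to Nov 2, 2366 is 1659 days.
1659 mod 7 = 0, so they are the same weekday.
(Apr 18, 2362 is a Wednesday; Nov 2, 2366 is a Wednesday.)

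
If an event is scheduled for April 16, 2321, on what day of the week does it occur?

Saturday

Doomsday rule: the anchor day for the 2300s is Wednesday. For year 21: 21÷12 = 1 r 9, and 9÷4 = 2, so 1+9+2 = 12.
Wednesday + 12 ≡ Monday — that's 2321's doomsday.
In April the doomsday date is Apr 4.
Apr 16 is 12 days after Apr 4; 12 mod 7 = 5, so Monday + 5 = Saturday.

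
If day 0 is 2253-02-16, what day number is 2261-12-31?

3240

Feb 16, 2253 → Feb 16, 2254: 365 days.
Feb 16, 2254 → Feb 16, 2255: 365 days.
Feb 16, 2255 → Feb 16, 2256: 365 days.
Feb 16, 2256 → Feb 16, 2257: 366 days (Feb 29, 2256 is in that span).
Feb 16, 2257 → Feb 16, 2258: 365 days.
Feb 16, 2258 → Feb 16, 2259: 365 days.
Feb 16, 2259 → Feb 16, 2260: 365 days.
Feb 16, 2260 → Feb 16, 2261: 366 days (Feb 29, 2260 is in that span).
Feb 16, 2261 → Mar 16, 2261: 28 days (February has 28).
Mar 16, 2261 → Apr 16, 2261: 31 days (March has 31).
Apr 16, 2261 → May 16, 2261: 30 days (April has 30).
May 16, 2261 → Jun 16, 2261: 31 days (May has 31).
Jun 16, 2261 → Jul 16, 2261: 30 days (June has 30).
Jul 16, 2261 → Aug 16, 2261: 31 days (July has 31).
Aug 16, 2261 → Sep 16, 2261: 31 days (August has 31).
Sep 16, 2261 → Oct 16, 2261: 30 days (September has 30).
Oct 16, 2261 → Nov 16, 2261: 31 days (October has 31).
Nov 16, 2261 → Dec 16, 2261: 30 days (November has 30).
Dec 16, 2261 → Dec 31, 2261: 15 days.
Total: 3240 days.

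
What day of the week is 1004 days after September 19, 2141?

Sep 19, 2141 is a Tuesday.
1004 mod 7 = 3, so 1004 days after a Tuesday is Tuesday + 3 = Friday.

Friday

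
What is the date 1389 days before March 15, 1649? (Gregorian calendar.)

−365 (one year) → Mar 15, 1648 (1024 left).
−366 (one year; includes Feb 29, 1648) → Mar 15, 1647 (658 left).
−365 (one year) → Mar 15, 1646 (293 left).
−15 → Feb 28, 1646 (end of Feb, 28 days; 278 left).
−28 → Jan 31, 1646 (end of Jan, 31 days; 250 left).
−31 → Dec 31, 1645 (end of Dec, 31 days; 219 left).
−31 → Nov 30, 1645 (end of Nov, 30 days; 188 left).
−30 → Oct 31, 1645 (end of Oct, 31 days; 158 left).
−31 → Sep 30, 1645 (end of Sep, 30 days; 127 left).
−30 → Aug 31, 1645 (end of Aug, 31 days; 97 left).
−31 → Jul 31, 1645 (end of Jul, 31 days; 66 left).
−31 → Jun 30, 1645 (end of Jun, 30 days; 35 left).
−30 → May 31, 1645 (end of May, 31 days; 5 left).
−5 → May 26, 1645.

May 26, 1645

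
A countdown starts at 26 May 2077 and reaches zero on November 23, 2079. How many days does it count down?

May 26, 2077 → May 26, 2078: 365 days.
May 26, 2078 → May 26, 2079: 365 days.
May 26, 2079 → Jun 26, 2079: 31 days (May has 31).
Jun 26, 2079 → Jul 26, 2079: 30 days (June has 30).
Jul 26, 2079 → Aug 26, 2079: 31 days (July has 31).
Aug 26, 2079 → Sep 26, 2079: 31 days (August has 31).
Sep 26, 2079 → Oct 26, 2079: 30 days (September has 30).
Oct 26, 2079 → Nov 23, 2079: 28 days.
Total: 911 days.

911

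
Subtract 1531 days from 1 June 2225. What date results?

−365 (one year) → Jun 1, 2224 (1166 left).
−366 (one year; includes Feb 29, 2224) → Jun 1, 2223 (800 left).
−365 (one year) → Jun 1, 2222 (435 left).
−365 (one year) → Jun 1, 2221 (70 left).
−1 → May 31, 2221 (end of May, 31 days; 69 left).
−31 → Apr 30, 2221 (end of Apr, 30 days; 38 left).
−30 → Mar 31, 2221 (end of Mar, 31 days; 8 left).
−8 → Mar 23, 2221.

March 23, 2221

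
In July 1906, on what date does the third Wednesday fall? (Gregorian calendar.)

July 18, 1906

July 1, 1906 is a Sunday.
The first Wednesday is therefore July 4 (3 days later).
The third Wednesday is 4 + 2×7 = July 18.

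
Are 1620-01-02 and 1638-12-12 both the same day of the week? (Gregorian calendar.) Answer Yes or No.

No

From Jan 2, 1620 to Dec 12, 1638 is 6919 days.
6919 mod 7 = 3, so they are different weekdays.
(Jan 2, 1620 is a Thursday; Dec 12, 1638 is a Sunday.)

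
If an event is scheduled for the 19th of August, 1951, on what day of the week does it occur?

Sunday

January 1, 1951 is a Monday.
Jan 1, 1951 → Feb 1, 1951: 31 days (January has 31).
Feb 1, 1951 → Mar 1, 1951: 28 days (February has 28).
Mar 1, 1951 → Apr 1, 1951: 31 days (March has 31).
Apr 1, 1951 → May 1, 1951: 30 days (April has 30).
May 1, 1951 → Jun 1, 1951: 31 days (May has 31).
Jun 1, 1951 → Jul 1, 1951: 30 days (June has 30).
Jul 1, 1951 → Aug 1, 1951: 31 days (July has 31).
Aug 1, 1951 → Aug 19, 1951: 18 days.
Total: 230 days.
230 mod 7 = 6, so Monday + 6 = Sunday.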